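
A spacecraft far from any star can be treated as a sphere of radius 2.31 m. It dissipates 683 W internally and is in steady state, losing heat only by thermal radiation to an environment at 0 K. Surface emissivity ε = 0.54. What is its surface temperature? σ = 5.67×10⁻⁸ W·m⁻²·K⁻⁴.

Steady state: internal power = radiated power, P = εσA T⁴.
Radiating area A = 4πr² = 67.06 m².
T⁴ = P/(εσA) = 683/(0.54·5.67×10⁻⁸·67.06) = 3.327×10⁸ K⁴.
T = (3.327×10⁸)^(1/4).

T ≈ 135 K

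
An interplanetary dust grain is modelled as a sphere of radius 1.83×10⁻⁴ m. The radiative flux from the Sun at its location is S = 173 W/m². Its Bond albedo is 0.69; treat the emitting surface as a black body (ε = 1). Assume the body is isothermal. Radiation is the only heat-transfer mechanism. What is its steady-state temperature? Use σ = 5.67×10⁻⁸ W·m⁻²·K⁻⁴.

At equilibrium, absorbed power = emitted power.
Absorbing cross-section = πr² = 1.052×10⁻⁷ m²; emitting surface = 4πr² = 4.208×10⁻⁷ m² (ratio 4).
(1−a)S·A_cross = εσ·A_surf·T⁴  ⇒  T⁴ = (1−a)S/(4σ).
T⁴ = 0.310·173/(4·5.67×10⁻⁸) = 2.365×10⁸ K⁴.
T = (2.365×10⁸)^(1/4).

T ≈ 124 K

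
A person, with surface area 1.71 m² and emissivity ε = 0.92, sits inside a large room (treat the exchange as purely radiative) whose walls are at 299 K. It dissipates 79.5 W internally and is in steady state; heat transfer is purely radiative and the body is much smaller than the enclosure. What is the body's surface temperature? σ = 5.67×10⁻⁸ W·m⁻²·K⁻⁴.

T ≈ 307 K

For a small grey body in a large enclosure, net radiated power = εσA(T⁴ − T_w⁴).
Steady state: P = εσA(T⁴ − T_w⁴) with A = 1.71 m².
T⁴ = P/(εσA) + T_w⁴ = 79.5/(0.92·5.67×10⁻⁸·1.710) + (299)⁴
    = 8.913×10⁸ + 7.993×10⁹ = 8.884×10⁹ K⁴.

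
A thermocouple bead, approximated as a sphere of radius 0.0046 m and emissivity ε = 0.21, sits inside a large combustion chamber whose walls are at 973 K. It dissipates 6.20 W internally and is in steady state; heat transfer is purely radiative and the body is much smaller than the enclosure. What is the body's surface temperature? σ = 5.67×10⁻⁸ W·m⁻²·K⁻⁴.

For a small grey body in a large enclosure, net radiated power = εσA(T⁴ − T_w⁴).
Steady state: P = εσA(T⁴ − T_w⁴) with A = 4πr² = 2.659×10⁻⁴ m².
T⁴ = P/(εσA) + T_w⁴ = 6.20/(0.21·5.67×10⁻⁸·2.659×10⁻⁴) + (973)⁴
    = 1.958×10¹² + 8.963×10¹¹ = 2.855×10¹² K⁴.

T ≈ 1300 K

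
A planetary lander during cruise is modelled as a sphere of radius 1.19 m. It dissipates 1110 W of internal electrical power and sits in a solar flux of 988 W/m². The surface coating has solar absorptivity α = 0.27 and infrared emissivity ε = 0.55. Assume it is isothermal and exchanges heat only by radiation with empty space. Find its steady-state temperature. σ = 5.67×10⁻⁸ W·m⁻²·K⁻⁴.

T ≈ 254 K

At steady state, absorbed solar power + internal power = radiated power.
Absorbed: α·S·A_cross = 0.27·988·4.449 = 1187 W (cross-section πr²).
Total input = 1187 + 1110 = 2297 W.
Radiated: εσ·A_surf·T⁴ with A_surf = 4πr² = 17.80 m².
T⁴ = 2297/(0.55·5.67×10⁻⁸·17.80) = 4.139×10⁹ K⁴.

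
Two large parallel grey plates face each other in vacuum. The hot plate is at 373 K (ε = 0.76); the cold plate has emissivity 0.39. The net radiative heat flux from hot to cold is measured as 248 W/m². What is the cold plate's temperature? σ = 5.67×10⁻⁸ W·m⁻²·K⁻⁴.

T₂ ≈ 287 K

q = σ(T₁⁴ − T₂⁴)/(1/ε₁ + 1/ε₂ − 1); denominator = 2.880.
T₂⁴ = T₁⁴ − q·(1/ε₁+1/ε₂−1)/σ = 1.936×10¹⁰ − 248·2.880/5.67×10⁻⁸
    = 6.761×10⁹ K⁴.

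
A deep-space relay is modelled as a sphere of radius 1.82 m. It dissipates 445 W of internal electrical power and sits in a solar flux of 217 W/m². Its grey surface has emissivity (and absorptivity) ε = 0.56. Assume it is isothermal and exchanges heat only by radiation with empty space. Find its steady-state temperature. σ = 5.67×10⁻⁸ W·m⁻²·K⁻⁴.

At steady state, absorbed solar power + internal power = radiated power.
Absorbed: α·S·A_cross = 0.56·217·10.41 = 1265 W (cross-section πr²).
Total input = 1265 + 445 = 1710 W.
Radiated: εσ·A_surf·T⁴ with A_surf = 4πr² = 41.62 m².
T⁴ = 1710/(0.56·5.67×10⁻⁸·41.62) = 1.293×10⁹ K⁴.

T ≈ 190 K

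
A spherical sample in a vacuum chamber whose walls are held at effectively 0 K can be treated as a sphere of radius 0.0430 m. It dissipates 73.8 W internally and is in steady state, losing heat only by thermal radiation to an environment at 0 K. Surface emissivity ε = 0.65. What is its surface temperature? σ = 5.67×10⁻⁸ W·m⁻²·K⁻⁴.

Steady state: internal power = radiated power, P = εσA T⁴.
Radiating area A = 4πr² = 0.02324 m².
T⁴ = P/(εσA) = 73.8/(0.65·5.67×10⁻⁸·0.02324) = 8.618×10¹⁰ K⁴.
T = (8.618×10¹⁰)^(1/4).

T ≈ 542 K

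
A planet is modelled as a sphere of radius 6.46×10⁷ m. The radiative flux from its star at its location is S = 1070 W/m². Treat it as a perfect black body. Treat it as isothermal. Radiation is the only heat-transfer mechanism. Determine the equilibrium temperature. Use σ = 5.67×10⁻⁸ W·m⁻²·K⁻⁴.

T ≈ 262 K

At equilibrium, absorbed power = emitted power.
Absorbing cross-section = πr² = 1.311×10¹⁶ m²; emitting surface = 4πr² = 5.244×10¹⁶ m² (ratio 4).
S·A_cross = εσ·A_surf·T⁴  ⇒  T⁴ = S/(4σ).
T⁴ = 1.00·1070/(4·5.67×10⁻⁸) = 4.718×10⁹ K⁴.
T = (4.718×10⁹)^(1/4).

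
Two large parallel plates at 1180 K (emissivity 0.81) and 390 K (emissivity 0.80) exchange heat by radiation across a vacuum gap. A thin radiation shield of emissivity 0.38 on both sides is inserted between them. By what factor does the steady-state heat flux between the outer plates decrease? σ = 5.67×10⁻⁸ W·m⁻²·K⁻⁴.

factor ≈ 3.87

Without shield: q₀ = σΔ(T⁴)/(1/ε₁+1/ε₂−1) with denominator 1.485.
With shield the two gaps are in series; the resistances add: (1/ε₁+1/ε_s−1)+(1/ε_s+1/ε₂−1) = 2.866+2.882 = 5.748.
Heat-flux ratio q₀/q = 5.748/1.485.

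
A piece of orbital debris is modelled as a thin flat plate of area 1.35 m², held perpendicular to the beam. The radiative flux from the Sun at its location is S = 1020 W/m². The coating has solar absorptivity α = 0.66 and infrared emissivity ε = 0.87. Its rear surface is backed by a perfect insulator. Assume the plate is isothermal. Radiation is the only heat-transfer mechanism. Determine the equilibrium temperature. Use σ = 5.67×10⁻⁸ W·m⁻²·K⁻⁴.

At equilibrium, absorbed power = emitted power.
Absorbing cross-section = A = 1.350 m²; emitting surface = A = 1.350 m² (ratio 1).
αS·A_cross = εσ·A_surf·T⁴  ⇒  T⁴ = αS/(ε·1σ).
T⁴ = 0.660·1020/(0.87·1·5.67×10⁻⁸) = 1.365×10¹⁰ K⁴.
T = (1.365×10¹⁰)^(1/4).

T ≈ 342 K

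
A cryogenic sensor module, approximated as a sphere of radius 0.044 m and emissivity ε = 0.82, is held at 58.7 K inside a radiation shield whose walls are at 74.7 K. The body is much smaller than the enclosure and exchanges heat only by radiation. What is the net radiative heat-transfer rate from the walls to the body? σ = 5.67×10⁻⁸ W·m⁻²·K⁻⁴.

P_net ≈ 0.0218 W

For a small grey body in a large enclosure: P_net = εσA(T_body⁴ − T_wall⁴).
A = 4πr² = 0.02433 m²; T_body⁴ − T_wall⁴ = 1.187×10⁷ − 3.114×10⁷ = -1.926×10⁷ K⁴.
|P_net| = 0.82·5.67×10⁻⁸·0.02433·1.926×10⁷.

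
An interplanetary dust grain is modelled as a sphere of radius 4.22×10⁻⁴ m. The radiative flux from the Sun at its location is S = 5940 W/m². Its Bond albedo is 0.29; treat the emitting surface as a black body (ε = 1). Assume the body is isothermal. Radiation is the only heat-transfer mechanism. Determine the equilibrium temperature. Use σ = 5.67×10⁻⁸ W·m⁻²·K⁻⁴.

At equilibrium, absorbed power = emitted power.
Absorbing cross-section = πr² = 5.595×10⁻⁷ m²; emitting surface = 4πr² = 2.238×10⁻⁶ m² (ratio 4).
(1−a)S·A_cross = εσ·A_surf·T⁴  ⇒  T⁴ = (1−a)S/(4σ).
T⁴ = 0.710·5940/(4·5.67×10⁻⁸) = 1.860×10¹⁰ K⁴.
T = (1.860×10¹⁰)^(1/4).

T ≈ 369 K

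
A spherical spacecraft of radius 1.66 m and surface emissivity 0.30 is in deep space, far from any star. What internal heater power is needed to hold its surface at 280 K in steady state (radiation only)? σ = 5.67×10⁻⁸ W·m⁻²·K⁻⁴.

P ≈ 3620 W

P = εσ·4πr²·T⁴.
4πr² = 34.63 m²; T⁴ = 6.147×10⁹ K⁴.
P = 0.30·5.67×10⁻⁸·34.63·6.147×10⁹.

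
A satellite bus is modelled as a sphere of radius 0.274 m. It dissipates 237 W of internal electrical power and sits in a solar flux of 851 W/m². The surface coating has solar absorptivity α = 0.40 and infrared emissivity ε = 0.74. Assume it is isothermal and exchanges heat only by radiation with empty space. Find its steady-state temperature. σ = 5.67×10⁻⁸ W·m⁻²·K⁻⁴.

At steady state, absorbed solar power + internal power = radiated power.
Absorbed: α·S·A_cross = 0.40·851·0.2359 = 80.29 W (cross-section πr²).
Total input = 80.29 + 237 = 317.3 W.
Radiated: εσ·A_surf·T⁴ with A_surf = 4πr² = 0.9434 m².
T⁴ = 317.3/(0.74·5.67×10⁻⁸·0.9434) = 8.015×10⁹ K⁴.

T ≈ 299 K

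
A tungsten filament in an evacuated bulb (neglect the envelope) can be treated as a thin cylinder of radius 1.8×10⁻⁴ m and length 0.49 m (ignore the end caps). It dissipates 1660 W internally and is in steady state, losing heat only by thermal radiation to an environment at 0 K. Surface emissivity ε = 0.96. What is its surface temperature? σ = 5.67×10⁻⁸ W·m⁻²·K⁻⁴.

T ≈ 2720 K

Steady state: internal power = radiated power, P = εσA T⁴.
Radiating area A = 2πrL = 5.542×10⁻⁴ m².
T⁴ = P/(εσA) = 1660/(0.96·5.67×10⁻⁸·5.542×10⁻⁴) = 5.503×10¹³ K⁴.
T = (5.503×10¹³)^(1/4).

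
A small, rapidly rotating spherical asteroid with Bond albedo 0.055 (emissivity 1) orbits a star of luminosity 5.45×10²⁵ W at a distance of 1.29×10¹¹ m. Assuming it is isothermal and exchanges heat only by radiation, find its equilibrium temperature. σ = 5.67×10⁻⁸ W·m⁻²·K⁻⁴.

T ≈ 182 K

First find the stellar flux at distance d: S = L/(4πd²) = 5.45×10²⁵/(4π·(1.29×10¹¹)²) = 260.6 W/m².
For an isothermal sphere, absorbed (1−a)S·πr² = emitted σ·4πr²·T⁴, so T⁴ = (1−a)S/(4σ).
T⁴ = 0.945·260.6/(4·5.67×10⁻⁸) = 1.086×10⁹ K⁴.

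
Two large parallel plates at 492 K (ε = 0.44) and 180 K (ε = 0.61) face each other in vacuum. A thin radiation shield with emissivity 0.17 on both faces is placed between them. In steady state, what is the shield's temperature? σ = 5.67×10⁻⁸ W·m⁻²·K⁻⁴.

T_s ≈ 411 K

In steady state the net flux on the hot side equals that on the cold side.
σ(T₁⁴−T_s⁴)/D₁ = σ(T_s⁴−T₂⁴)/D₂, with D₁ = 1/ε₁+1/ε_s−1 = 7.155, D₂ = 1/ε_s+1/ε₂−1 = 6.522.
Solve for T_s⁴: T_s⁴ = (D₂·T₁⁴ + D₁·T₂⁴)/(D₁+D₂) = 2.849×10¹⁰ K⁴.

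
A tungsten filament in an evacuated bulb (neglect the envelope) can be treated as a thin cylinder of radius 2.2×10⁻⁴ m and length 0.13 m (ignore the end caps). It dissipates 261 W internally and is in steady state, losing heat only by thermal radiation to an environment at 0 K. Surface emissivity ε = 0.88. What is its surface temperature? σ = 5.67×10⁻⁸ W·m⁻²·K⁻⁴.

Steady state: internal power = radiated power, P = εσA T⁴.
Radiating area A = 2πrL = 1.797×10⁻⁴ m².
T⁴ = P/(εσA) = 261/(0.88·5.67×10⁻⁸·1.797×10⁻⁴) = 2.911×10¹³ K⁴.
T = (2.911×10¹³)^(1/4).

T ≈ 2320 K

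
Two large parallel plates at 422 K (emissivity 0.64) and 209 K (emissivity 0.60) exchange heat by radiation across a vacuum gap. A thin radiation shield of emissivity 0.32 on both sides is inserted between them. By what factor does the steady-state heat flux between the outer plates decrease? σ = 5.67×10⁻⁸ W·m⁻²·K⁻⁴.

Without shield: q₀ = σΔ(T⁴)/(1/ε₁+1/ε₂−1) with denominator 2.229.
With shield the two gaps are in series; the resistances add: (1/ε₁+1/ε_s−1)+(1/ε_s+1/ε₂−1) = 3.688+3.792 = 7.479.
Heat-flux ratio q₀/q = 7.479/2.229.

factor ≈ 3.36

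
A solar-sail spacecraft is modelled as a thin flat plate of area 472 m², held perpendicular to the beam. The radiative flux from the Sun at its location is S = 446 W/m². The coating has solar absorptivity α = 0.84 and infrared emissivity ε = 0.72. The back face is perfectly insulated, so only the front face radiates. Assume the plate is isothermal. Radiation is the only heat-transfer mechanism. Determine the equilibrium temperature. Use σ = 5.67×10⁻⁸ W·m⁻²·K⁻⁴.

At equilibrium, absorbed power = emitted power.
Absorbing cross-section = A = 472.0 m²; emitting surface = A = 472.0 m² (ratio 1).
αS·A_cross = εσ·A_surf·T⁴  ⇒  T⁴ = αS/(ε·1σ).
T⁴ = 0.840·446/(0.72·1·5.67×10⁻⁸) = 9.177×10⁹ K⁴.
T = (9.177×10⁹)^(1/4).

T ≈ 310 K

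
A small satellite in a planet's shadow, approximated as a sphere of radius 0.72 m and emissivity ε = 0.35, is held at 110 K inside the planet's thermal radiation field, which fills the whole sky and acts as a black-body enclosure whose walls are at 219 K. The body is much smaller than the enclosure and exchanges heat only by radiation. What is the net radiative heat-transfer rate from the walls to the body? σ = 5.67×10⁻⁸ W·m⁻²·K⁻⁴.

P_net ≈ 278 W

For a small grey body in a large enclosure: P_net = εσA(T_body⁴ − T_wall⁴).
A = 4πr² = 6.514 m²; T_body⁴ − T_wall⁴ = 1.464×10⁸ − 2.300×10⁹ = -2.154×10⁹ K⁴.
|P_net| = 0.35·5.67×10⁻⁸·6.514·2.154×10⁹.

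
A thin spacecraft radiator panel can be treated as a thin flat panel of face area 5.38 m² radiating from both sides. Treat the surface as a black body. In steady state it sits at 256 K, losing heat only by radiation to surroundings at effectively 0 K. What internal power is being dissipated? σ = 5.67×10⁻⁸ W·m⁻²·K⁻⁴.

P ≈ 2620 W

Steady state: P = εσA T⁴.
A = 2·5.38 = 10.76 m²; T⁴ = (256)⁴ = 4.295×10⁹ K⁴.
P = 1.0 × 5.67×10⁻⁸ × 10.76 × 4.295×10⁹.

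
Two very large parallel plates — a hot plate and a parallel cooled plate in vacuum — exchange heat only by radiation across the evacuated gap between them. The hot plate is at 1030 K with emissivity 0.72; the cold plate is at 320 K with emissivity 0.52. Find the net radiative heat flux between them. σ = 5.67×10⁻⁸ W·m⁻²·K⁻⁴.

q ≈ 27300 W/m²

For two infinite grey parallel plates, q = σ(T₁⁴ − T₂⁴)/(1/ε₁ + 1/ε₂ − 1).
T₁⁴ − T₂⁴ = 1.126×10¹² − 1.049×10¹⁰ = 1.115×10¹² K⁴.
1/ε₁ + 1/ε₂ − 1 = 1.389 + 1.923 − 1 = 2.312.
q = 5.67×10⁻⁸ × 1.115×10¹² / 2.312.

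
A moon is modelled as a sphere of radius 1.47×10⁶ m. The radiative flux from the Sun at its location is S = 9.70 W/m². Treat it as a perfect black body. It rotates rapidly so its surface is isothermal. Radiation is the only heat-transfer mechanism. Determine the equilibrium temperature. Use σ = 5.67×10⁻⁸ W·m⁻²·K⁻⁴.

At equilibrium, absorbed power = emitted power.
Absorbing cross-section = πr² = 6.789×10¹² m²; emitting surface = 4πr² = 2.715×10¹³ m² (ratio 4).
S·A_cross = εσ·A_surf·T⁴  ⇒  T⁴ = S/(4σ).
T⁴ = 1.00·9.70/(4·5.67×10⁻⁸) = 4.277×10⁷ K⁴.
T = (4.277×10⁷)^(1/4).

T ≈ 80.9 K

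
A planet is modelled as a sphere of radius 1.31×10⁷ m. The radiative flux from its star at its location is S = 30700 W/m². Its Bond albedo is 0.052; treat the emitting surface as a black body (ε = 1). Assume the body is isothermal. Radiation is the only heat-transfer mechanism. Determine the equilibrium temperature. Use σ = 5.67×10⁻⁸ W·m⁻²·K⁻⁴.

At equilibrium, absorbed power = emitted power.
Absorbing cross-section = πr² = 5.391×10¹⁴ m²; emitting surface = 4πr² = 2.157×10¹⁵ m² (ratio 4).
(1−a)S·A_cross = εσ·A_surf·T⁴  ⇒  T⁴ = (1−a)S/(4σ).
T⁴ = 0.948·30700/(4·5.67×10⁻⁸) = 1.283×10¹¹ K⁴.
T = (1.283×10¹¹)^(1/4).

T ≈ 599 K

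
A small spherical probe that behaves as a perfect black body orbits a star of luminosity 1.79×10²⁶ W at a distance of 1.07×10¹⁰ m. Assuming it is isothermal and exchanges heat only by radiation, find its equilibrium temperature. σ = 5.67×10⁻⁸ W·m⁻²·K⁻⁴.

T ≈ 861 K

First find the stellar flux at distance d: S = L/(4πd²) = 1.79×10²⁶/(4π·(1.07×10¹⁰)²) = 1.244×10⁵ W/m².
For an isothermal sphere, absorbed (1−a)S·πr² = emitted σ·4πr²·T⁴, so T⁴ = (1−a)S/(4σ).
T⁴ = 1.00·1.244×10⁵/(4·5.67×10⁻⁸) = 5.486×10¹¹ K⁴.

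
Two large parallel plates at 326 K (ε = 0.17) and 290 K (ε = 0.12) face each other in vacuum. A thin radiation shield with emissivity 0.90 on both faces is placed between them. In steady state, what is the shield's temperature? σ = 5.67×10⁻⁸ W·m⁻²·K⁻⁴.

T_s ≈ 313 K

In steady state the net flux on the hot side equals that on the cold side.
σ(T₁⁴−T_s⁴)/D₁ = σ(T_s⁴−T₂⁴)/D₂, with D₁ = 1/ε₁+1/ε_s−1 = 5.993, D₂ = 1/ε_s+1/ε₂−1 = 8.444.
Solve for T_s⁴: T_s⁴ = (D₂·T₁⁴ + D₁·T₂⁴)/(D₁+D₂) = 9.542×10⁹ K⁴.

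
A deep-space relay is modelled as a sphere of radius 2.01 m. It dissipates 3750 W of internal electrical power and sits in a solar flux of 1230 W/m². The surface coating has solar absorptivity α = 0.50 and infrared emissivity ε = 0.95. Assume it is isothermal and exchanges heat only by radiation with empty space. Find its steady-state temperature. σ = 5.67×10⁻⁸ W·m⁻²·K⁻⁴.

At steady state, absorbed solar power + internal power = radiated power.
Absorbed: α·S·A_cross = 0.50·1230·12.69 = 7806 W (cross-section πr²).
Total input = 7806 + 3750 = 11560 W.
Radiated: εσ·A_surf·T⁴ with A_surf = 4πr² = 50.77 m².
T⁴ = 11560/(0.95·5.67×10⁻⁸·50.77) = 4.226×10⁹ K⁴.

T ≈ 255 K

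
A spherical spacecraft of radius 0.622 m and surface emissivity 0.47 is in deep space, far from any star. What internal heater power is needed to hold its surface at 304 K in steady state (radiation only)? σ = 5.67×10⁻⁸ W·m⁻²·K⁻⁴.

P = εσ·4πr²·T⁴.
4πr² = 4.862 m²; T⁴ = 8.541×10⁹ K⁴.
P = 0.47·5.67×10⁻⁸·4.862·8.541×10⁹.

P ≈ 1110 W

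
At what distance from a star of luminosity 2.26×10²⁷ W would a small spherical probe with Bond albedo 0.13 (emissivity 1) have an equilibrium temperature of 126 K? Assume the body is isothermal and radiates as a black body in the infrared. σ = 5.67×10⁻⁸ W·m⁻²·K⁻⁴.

For an isothermal black-emitting sphere, (1−a)S·πr² = σ·4πr²·T⁴ ⇒ S = 4σT⁴/(1−a).
S = 4·5.67×10⁻⁸·(126)⁴/0.870 = 65.71 W/m².
Flux falls as S = L/(4πd²), so d = √(L/(4πS)) = √(2.26×10²⁷/(4π·65.71)).

d ≈ 1.65×10¹² m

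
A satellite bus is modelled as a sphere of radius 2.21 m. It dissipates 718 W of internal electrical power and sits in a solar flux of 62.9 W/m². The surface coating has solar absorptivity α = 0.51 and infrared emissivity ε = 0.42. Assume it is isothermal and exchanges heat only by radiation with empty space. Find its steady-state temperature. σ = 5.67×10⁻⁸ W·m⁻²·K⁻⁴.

At steady state, absorbed solar power + internal power = radiated power.
Absorbed: α·S·A_cross = 0.51·62.9·15.34 = 492.2 W (cross-section πr²).
Total input = 492.2 + 718 = 1210 W.
Radiated: εσ·A_surf·T⁴ with A_surf = 4πr² = 61.38 m².
T⁴ = 1210/(0.42·5.67×10⁻⁸·61.38) = 8.280×10⁸ K⁴.

T ≈ 170 K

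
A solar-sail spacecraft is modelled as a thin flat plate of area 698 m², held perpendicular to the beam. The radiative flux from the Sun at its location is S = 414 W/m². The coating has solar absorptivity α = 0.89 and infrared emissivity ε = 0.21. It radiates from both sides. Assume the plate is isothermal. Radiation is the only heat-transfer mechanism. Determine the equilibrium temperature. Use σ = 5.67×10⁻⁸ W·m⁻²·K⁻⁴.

T ≈ 353 K

At equilibrium, absorbed power = emitted power.
Absorbing cross-section = A = 698.0 m²; emitting surface = 2A = 1396 m² (ratio 2).
αS·A_cross = εσ·A_surf·T⁴  ⇒  T⁴ = αS/(ε·2σ).
T⁴ = 0.890·414/(0.21·2·5.67×10⁻⁸) = 1.547×10¹⁰ K⁴.
T = (1.547×10¹⁰)^(1/4).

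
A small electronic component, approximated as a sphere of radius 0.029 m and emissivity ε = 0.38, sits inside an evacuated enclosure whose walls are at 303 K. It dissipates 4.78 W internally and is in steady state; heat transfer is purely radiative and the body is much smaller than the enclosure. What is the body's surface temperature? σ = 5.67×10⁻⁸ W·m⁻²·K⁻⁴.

For a small grey body in a large enclosure, net radiated power = εσA(T⁴ − T_w⁴).
Steady state: P = εσA(T⁴ − T_w⁴) with A = 4πr² = 0.01057 m².
T⁴ = P/(εσA) + T_w⁴ = 4.78/(0.38·5.67×10⁻⁸·0.01057) + (303)⁴
    = 2.099×10¹⁰ + 8.429×10⁹ = 2.942×10¹⁰ K⁴.

T ≈ 414 K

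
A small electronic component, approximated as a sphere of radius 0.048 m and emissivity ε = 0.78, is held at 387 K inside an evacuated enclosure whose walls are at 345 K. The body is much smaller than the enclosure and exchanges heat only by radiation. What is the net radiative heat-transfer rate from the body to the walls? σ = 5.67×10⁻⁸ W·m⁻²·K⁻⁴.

For a small grey body in a large enclosure: P_net = εσA(T_body⁴ − T_wall⁴).
A = 4πr² = 0.02895 m²; T_body⁴ − T_wall⁴ = 2.243×10¹⁰ − 1.417×10¹⁰ = 8.264×10⁹ K⁴.
|P_net| = 0.78·5.67×10⁻⁸·0.02895·8.264×10⁹.

P_net ≈ 10.6 W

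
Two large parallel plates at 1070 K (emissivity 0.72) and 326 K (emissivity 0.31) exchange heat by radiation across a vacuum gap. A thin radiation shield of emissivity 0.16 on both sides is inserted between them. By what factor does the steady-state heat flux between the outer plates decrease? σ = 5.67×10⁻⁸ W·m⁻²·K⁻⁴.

factor ≈ 4.18

Without shield: q₀ = σΔ(T⁴)/(1/ε₁+1/ε₂−1) with denominator 3.615.
With shield the two gaps are in series; the resistances add: (1/ε₁+1/ε_s−1)+(1/ε_s+1/ε₂−1) = 6.639+8.476 = 15.11.
Heat-flux ratio q₀/q = 15.11/3.615.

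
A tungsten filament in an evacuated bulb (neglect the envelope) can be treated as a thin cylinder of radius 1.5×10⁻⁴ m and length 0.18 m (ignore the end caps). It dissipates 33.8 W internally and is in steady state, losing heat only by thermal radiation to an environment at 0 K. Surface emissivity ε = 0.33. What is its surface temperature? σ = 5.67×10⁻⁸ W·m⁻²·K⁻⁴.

T ≈ 1810 K

Steady state: internal power = radiated power, P = εσA T⁴.
Radiating area A = 2πrL = 1.696×10⁻⁴ m².
T⁴ = P/(εσA) = 33.8/(0.33·5.67×10⁻⁸·1.696×10⁻⁴) = 1.065×10¹³ K⁴.
T = (1.065×10¹³)^(1/4).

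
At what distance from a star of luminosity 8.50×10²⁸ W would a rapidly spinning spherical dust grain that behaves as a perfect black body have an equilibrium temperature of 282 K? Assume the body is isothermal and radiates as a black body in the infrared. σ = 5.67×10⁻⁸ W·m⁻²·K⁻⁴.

For an isothermal black-emitting sphere, (1−a)S·πr² = σ·4πr²·T⁴ ⇒ S = 4σT⁴/(1−a).
S = 4·5.67×10⁻⁸·(282)⁴/1.00 = 1434 W/m².
Flux falls as S = L/(4πd²), so d = √(L/(4πS)) = √(8.50×10²⁸/(4π·1434)).

d ≈ 2.17×10¹² m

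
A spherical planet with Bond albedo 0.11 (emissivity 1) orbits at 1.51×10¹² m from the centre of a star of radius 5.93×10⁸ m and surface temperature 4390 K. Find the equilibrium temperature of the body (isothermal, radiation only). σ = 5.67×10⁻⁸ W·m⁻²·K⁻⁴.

The star's surface emits σT_*⁴; at distance d the flux is S = σT_*⁴(R_*/d)².
S = 5.67×10⁻⁸·(4390)⁴·(5.93×10⁸/1.51×10¹²)² = 3.248 W/m².
For an isothermal sphere T⁴ = (1−a)S/(4σ) = 1.275×10⁷ K⁴.

T ≈ 59.7 K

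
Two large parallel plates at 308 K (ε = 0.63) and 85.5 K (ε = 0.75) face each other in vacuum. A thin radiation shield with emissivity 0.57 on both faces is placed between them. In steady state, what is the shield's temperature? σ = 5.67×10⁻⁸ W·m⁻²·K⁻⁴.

In steady state the net flux on the hot side equals that on the cold side.
σ(T₁⁴−T_s⁴)/D₁ = σ(T_s⁴−T₂⁴)/D₂, with D₁ = 1/ε₁+1/ε_s−1 = 2.342, D₂ = 1/ε_s+1/ε₂−1 = 2.088.
Solve for T_s⁴: T_s⁴ = (D₂·T₁⁴ + D₁·T₂⁴)/(D₁+D₂) = 4.270×10⁹ K⁴.

T_s ≈ 256 K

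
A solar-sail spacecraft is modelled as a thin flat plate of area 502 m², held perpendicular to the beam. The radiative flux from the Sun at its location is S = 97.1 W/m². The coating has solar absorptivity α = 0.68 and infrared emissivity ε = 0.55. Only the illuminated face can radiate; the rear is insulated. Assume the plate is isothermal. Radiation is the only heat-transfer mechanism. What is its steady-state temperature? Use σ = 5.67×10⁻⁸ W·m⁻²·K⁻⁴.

T ≈ 215 K

At equilibrium, absorbed power = emitted power.
Absorbing cross-section = A = 502.0 m²; emitting surface = A = 502.0 m² (ratio 1).
αS·A_cross = εσ·A_surf·T⁴  ⇒  T⁴ = αS/(ε·1σ).
T⁴ = 0.680·97.1/(0.55·1·5.67×10⁻⁸) = 2.117×10⁹ K⁴.
T = (2.117×10⁹)^(1/4).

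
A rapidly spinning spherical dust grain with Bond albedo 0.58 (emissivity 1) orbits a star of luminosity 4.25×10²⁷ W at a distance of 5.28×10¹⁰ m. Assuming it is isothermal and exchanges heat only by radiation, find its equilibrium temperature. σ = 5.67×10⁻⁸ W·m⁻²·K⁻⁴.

T ≈ 688 K

First find the stellar flux at distance d: S = L/(4πd²) = 4.25×10²⁷/(4π·(5.28×10¹⁰)²) = 1.213×10⁵ W/m².
For an isothermal sphere, absorbed (1−a)S·πr² = emitted σ·4πr²·T⁴, so T⁴ = (1−a)S/(4σ).
T⁴ = 0.420·1.213×10⁵/(4·5.67×10⁻⁸) = 2.247×10¹¹ K⁴.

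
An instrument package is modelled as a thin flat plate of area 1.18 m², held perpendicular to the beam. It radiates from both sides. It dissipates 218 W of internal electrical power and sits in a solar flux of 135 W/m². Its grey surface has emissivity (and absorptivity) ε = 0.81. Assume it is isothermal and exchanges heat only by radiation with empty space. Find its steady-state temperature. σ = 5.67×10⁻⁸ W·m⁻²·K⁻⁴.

At steady state, absorbed solar power + internal power = radiated power.
Absorbed: α·S·A_cross = 0.81·135·1.180 = 129.0 W (cross-section A).
Total input = 129.0 + 218 = 347.0 W.
Radiated: εσ·A_surf·T⁴ with A_surf = 2A = 2.360 m².
T⁴ = 347.0/(0.81·5.67×10⁻⁸·2.360) = 3.202×10⁹ K⁴.

T ≈ 238 K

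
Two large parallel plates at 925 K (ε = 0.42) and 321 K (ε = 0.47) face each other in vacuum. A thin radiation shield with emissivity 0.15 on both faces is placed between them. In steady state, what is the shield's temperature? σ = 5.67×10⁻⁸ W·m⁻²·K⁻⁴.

T_s ≈ 778 K

In steady state the net flux on the hot side equals that on the cold side.
σ(T₁⁴−T_s⁴)/D₁ = σ(T_s⁴−T₂⁴)/D₂, with D₁ = 1/ε₁+1/ε_s−1 = 8.048, D₂ = 1/ε_s+1/ε₂−1 = 7.794.
Solve for T_s⁴: T_s⁴ = (D₂·T₁⁴ + D₁·T₂⁴)/(D₁+D₂) = 3.656×10¹¹ K⁴.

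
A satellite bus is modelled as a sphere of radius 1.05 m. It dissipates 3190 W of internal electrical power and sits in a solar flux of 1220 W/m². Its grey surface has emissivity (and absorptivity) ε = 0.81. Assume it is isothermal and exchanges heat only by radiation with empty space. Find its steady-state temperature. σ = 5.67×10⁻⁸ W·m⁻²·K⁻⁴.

T ≈ 319 K

At steady state, absorbed solar power + internal power = radiated power.
Absorbed: α·S·A_cross = 0.81·1220·3.464 = 3423 W (cross-section πr²).
Total input = 3423 + 3190 = 6613 W.
Radiated: εσ·A_surf·T⁴ with A_surf = 4πr² = 13.85 m².
T⁴ = 6613/(0.81·5.67×10⁻⁸·13.85) = 1.039×10¹⁰ K⁴.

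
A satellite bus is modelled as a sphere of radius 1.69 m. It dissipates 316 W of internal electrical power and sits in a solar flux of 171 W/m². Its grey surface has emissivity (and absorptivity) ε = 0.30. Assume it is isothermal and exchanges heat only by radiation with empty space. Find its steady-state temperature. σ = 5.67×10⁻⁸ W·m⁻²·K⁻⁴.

T ≈ 189 K

At steady state, absorbed solar power + internal power = radiated power.
Absorbed: α·S·A_cross = 0.30·171·8.973 = 460.3 W (cross-section πr²).
Total input = 460.3 + 316 = 776.3 W.
Radiated: εσ·A_surf·T⁴ with A_surf = 4πr² = 35.89 m².
T⁴ = 776.3/(0.30·5.67×10⁻⁸·35.89) = 1.272×10⁹ K⁴.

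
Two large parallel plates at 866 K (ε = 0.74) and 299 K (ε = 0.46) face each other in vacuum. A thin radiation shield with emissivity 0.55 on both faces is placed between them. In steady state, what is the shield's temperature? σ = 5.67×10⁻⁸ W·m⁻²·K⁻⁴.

T_s ≈ 758 K

In steady state the net flux on the hot side equals that on the cold side.
σ(T₁⁴−T_s⁴)/D₁ = σ(T_s⁴−T₂⁴)/D₂, with D₁ = 1/ε₁+1/ε_s−1 = 2.170, D₂ = 1/ε_s+1/ε₂−1 = 2.992.
Solve for T_s⁴: T_s⁴ = (D₂·T₁⁴ + D₁·T₂⁴)/(D₁+D₂) = 3.294×10¹¹ K⁴.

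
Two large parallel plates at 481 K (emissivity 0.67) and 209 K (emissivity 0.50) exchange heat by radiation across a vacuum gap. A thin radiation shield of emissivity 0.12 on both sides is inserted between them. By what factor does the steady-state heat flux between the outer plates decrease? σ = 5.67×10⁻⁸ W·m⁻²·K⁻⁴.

Without shield: q₀ = σΔ(T⁴)/(1/ε₁+1/ε₂−1) with denominator 2.493.
With shield the two gaps are in series; the resistances add: (1/ε₁+1/ε_s−1)+(1/ε_s+1/ε₂−1) = 8.826+9.333 = 18.16.
Heat-flux ratio q₀/q = 18.16/2.493.

factor ≈ 7.29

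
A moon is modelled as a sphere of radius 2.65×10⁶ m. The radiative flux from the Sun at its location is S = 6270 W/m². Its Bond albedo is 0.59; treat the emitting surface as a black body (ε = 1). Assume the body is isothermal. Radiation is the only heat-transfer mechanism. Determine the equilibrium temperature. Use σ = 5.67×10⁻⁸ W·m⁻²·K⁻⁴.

T ≈ 326 K

At equilibrium, absorbed power = emitted power.
Absorbing cross-section = πr² = 2.206×10¹³ m²; emitting surface = 4πr² = 8.825×10¹³ m² (ratio 4).
(1−a)S·A_cross = εσ·A_surf·T⁴  ⇒  T⁴ = (1−a)S/(4σ).
T⁴ = 0.410·6270/(4·5.67×10⁻⁸) = 1.133×10¹⁰ K⁴.
T = (1.133×10¹⁰)^(1/4).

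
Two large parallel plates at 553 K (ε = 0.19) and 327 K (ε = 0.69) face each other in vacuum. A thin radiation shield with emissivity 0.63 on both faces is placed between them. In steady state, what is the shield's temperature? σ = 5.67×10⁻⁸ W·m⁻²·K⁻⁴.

In steady state the net flux on the hot side equals that on the cold side.
σ(T₁⁴−T_s⁴)/D₁ = σ(T_s⁴−T₂⁴)/D₂, with D₁ = 1/ε₁+1/ε_s−1 = 5.850, D₂ = 1/ε_s+1/ε₂−1 = 2.037.
Solve for T_s⁴: T_s⁴ = (D₂·T₁⁴ + D₁·T₂⁴)/(D₁+D₂) = 3.263×10¹⁰ K⁴.

T_s ≈ 425 K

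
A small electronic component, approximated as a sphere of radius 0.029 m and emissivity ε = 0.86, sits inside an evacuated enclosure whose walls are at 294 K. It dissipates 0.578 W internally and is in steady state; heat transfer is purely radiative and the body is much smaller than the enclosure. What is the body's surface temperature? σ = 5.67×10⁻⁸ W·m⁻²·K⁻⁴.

T ≈ 304 K

For a small grey body in a large enclosure, net radiated power = εσA(T⁴ − T_w⁴).
Steady state: P = εσA(T⁴ − T_w⁴) with A = 4πr² = 0.01057 m².
T⁴ = P/(εσA) + T_w⁴ = 0.578/(0.86·5.67×10⁻⁸·0.01057) + (294)⁴
    = 1.122×10⁹ + 7.471×10⁹ = 8.593×10⁹ K⁴.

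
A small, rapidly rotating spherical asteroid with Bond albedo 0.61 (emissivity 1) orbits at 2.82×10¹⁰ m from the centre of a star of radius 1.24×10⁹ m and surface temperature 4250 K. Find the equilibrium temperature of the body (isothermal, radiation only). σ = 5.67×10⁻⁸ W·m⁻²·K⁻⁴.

T ≈ 498 K

The star's surface emits σT_*⁴; at distance d the flux is S = σT_*⁴(R_*/d)².
S = 5.67×10⁻⁸·(4250)⁴·(1.24×10⁹/2.82×10¹⁰)² = 35770 W/m².
For an isothermal sphere T⁴ = (1−a)S/(4σ) = 6.150×10¹⁰ K⁴.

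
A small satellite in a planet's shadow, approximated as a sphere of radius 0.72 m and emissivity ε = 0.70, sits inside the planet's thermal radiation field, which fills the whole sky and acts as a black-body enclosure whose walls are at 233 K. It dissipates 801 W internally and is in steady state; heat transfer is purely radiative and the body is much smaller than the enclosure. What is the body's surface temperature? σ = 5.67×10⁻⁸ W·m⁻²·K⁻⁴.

T ≈ 279 K

For a small grey body in a large enclosure, net radiated power = εσA(T⁴ − T_w⁴).
Steady state: P = εσA(T⁴ − T_w⁴) with A = 4πr² = 6.514 m².
T⁴ = P/(εσA) + T_w⁴ = 801/(0.70·5.67×10⁻⁸·6.514) + (233)⁴
    = 3.098×10⁹ + 2.947×10⁹ = 6.045×10⁹ K⁴.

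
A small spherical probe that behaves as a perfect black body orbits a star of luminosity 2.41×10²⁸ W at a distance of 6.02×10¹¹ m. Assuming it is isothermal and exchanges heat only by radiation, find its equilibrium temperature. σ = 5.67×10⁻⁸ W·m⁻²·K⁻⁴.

First find the stellar flux at distance d: S = L/(4πd²) = 2.41×10²⁸/(4π·(6.02×10¹¹)²) = 5292 W/m².
For an isothermal sphere, absorbed (1−a)S·πr² = emitted σ·4πr²·T⁴, so T⁴ = (1−a)S/(4σ).
T⁴ = 1.00·5292/(4·5.67×10⁻⁸) = 2.333×10¹⁰ K⁴.

T ≈ 391 K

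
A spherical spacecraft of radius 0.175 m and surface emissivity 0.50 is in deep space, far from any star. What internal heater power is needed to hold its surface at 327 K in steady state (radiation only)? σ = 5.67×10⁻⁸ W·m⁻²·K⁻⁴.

P = εσ·4πr²·T⁴.
4πr² = 0.3848 m²; T⁴ = 1.143×10¹⁰ K⁴.
P = 0.50·5.67×10⁻⁸·0.3848·1.143×10¹⁰.

P ≈ 125 W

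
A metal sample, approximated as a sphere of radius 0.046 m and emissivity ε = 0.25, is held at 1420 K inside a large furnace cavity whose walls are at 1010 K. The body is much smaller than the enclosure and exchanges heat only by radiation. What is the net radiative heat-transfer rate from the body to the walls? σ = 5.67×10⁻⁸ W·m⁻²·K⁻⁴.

P_net ≈ 1140 W

For a small grey body in a large enclosure: P_net = εσA(T_body⁴ − T_wall⁴).
A = 4πr² = 0.02659 m²; T_body⁴ − T_wall⁴ = 4.066×10¹² − 1.041×10¹² = 3.025×10¹² K⁴.
|P_net| = 0.25·5.67×10⁻⁸·0.02659·3.025×10¹².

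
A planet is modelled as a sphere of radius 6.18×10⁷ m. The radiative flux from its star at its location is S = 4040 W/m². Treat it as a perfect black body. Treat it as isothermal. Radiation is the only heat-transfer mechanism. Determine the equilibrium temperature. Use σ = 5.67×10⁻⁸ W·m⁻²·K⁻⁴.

At equilibrium, absorbed power = emitted power.
Absorbing cross-section = πr² = 1.200×10¹⁶ m²; emitting surface = 4πr² = 4.799×10¹⁶ m² (ratio 4).
S·A_cross = εσ·A_surf·T⁴  ⇒  T⁴ = S/(4σ).
T⁴ = 1.00·4040/(4·5.67×10⁻⁸) = 1.781×10¹⁰ K⁴.
T = (1.781×10¹⁰)^(1/4).

T ≈ 365 K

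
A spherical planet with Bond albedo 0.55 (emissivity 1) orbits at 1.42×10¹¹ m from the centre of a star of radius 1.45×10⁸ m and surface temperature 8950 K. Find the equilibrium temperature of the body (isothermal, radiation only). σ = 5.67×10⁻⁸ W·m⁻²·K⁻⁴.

T ≈ 166 K

The star's surface emits σT_*⁴; at distance d the flux is S = σT_*⁴(R_*/d)².
S = 5.67×10⁻⁸·(8950)⁴·(1.45×10⁸/1.42×10¹¹)² = 379.3 W/m².
For an isothermal sphere T⁴ = (1−a)S/(4σ) = 7.527×10⁸ K⁴.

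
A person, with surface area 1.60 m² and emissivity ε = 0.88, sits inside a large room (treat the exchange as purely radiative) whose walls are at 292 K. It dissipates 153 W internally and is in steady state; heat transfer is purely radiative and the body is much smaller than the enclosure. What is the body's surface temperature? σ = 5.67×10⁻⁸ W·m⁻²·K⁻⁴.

T ≈ 310 K

For a small grey body in a large enclosure, net radiated power = εσA(T⁴ − T_w⁴).
Steady state: P = εσA(T⁴ − T_w⁴) with A = 1.60 m².
T⁴ = P/(εσA) + T_w⁴ = 153/(0.88·5.67×10⁻⁸·1.600) + (292)⁴
    = 1.916×10⁹ + 7.270×10⁹ = 9.186×10⁹ K⁴.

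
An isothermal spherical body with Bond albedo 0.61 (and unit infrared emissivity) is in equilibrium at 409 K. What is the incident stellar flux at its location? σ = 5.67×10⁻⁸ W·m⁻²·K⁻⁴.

(1−a)S·πr² = σ·4πr²·T⁴ ⇒ S = 4σT⁴/(1−a).
S = 4·5.67×10⁻⁸·2.798×10¹⁰/0.390.

S ≈ 16300 W/m²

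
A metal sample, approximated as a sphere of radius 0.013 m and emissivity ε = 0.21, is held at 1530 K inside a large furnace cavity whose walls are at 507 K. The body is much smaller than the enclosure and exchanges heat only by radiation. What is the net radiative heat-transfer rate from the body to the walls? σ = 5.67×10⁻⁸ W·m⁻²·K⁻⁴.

For a small grey body in a large enclosure: P_net = εσA(T_body⁴ − T_wall⁴).
A = 4πr² = 0.002124 m²; T_body⁴ − T_wall⁴ = 5.480×10¹² − 6.607×10¹⁰ = 5.414×10¹² K⁴.
|P_net| = 0.21·5.67×10⁻⁸·0.002124·5.414×10¹².

P_net ≈ 137 W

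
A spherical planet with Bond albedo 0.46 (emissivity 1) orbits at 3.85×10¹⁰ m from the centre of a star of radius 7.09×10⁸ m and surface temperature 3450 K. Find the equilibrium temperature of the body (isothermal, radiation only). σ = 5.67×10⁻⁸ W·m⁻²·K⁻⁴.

The star's surface emits σT_*⁴; at distance d the flux is S = σT_*⁴(R_*/d)².
S = 5.67×10⁻⁸·(3450)⁴·(7.09×10⁸/3.85×10¹⁰)² = 2724 W/m².
For an isothermal sphere T⁴ = (1−a)S/(4σ) = 6.486×10⁹ K⁴.

T ≈ 284 K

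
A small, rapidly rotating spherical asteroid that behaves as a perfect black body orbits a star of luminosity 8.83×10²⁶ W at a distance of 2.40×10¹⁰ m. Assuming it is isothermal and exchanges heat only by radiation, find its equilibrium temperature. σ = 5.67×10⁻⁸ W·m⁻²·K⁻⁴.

First find the stellar flux at distance d: S = L/(4πd²) = 8.83×10²⁶/(4π·(2.40×10¹⁰)²) = 1.220×10⁵ W/m².
For an isothermal sphere, absorbed (1−a)S·πr² = emitted σ·4πr²·T⁴, so T⁴ = (1−a)S/(4σ).
T⁴ = 1.00·1.220×10⁵/(4·5.67×10⁻⁸) = 5.379×10¹¹ K⁴.

T ≈ 856 K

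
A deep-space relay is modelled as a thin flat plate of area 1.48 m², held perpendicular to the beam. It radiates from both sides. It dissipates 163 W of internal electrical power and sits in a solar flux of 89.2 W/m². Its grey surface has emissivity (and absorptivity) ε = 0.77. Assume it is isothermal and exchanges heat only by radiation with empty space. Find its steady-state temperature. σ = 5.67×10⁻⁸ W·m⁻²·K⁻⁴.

At steady state, absorbed solar power + internal power = radiated power.
Absorbed: α·S·A_cross = 0.77·89.2·1.480 = 101.7 W (cross-section A).
Total input = 101.7 + 163 = 264.7 W.
Radiated: εσ·A_surf·T⁴ with A_surf = 2A = 2.960 m².
T⁴ = 264.7/(0.77·5.67×10⁻⁸·2.960) = 2.048×10⁹ K⁴.

T ≈ 213 K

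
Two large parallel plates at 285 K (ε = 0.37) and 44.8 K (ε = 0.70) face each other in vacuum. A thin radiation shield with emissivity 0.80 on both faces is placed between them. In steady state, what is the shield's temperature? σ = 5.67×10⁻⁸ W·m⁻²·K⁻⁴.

In steady state the net flux on the hot side equals that on the cold side.
σ(T₁⁴−T_s⁴)/D₁ = σ(T_s⁴−T₂⁴)/D₂, with D₁ = 1/ε₁+1/ε_s−1 = 2.953, D₂ = 1/ε_s+1/ε₂−1 = 1.679.
Solve for T_s⁴: T_s⁴ = (D₂·T₁⁴ + D₁·T₂⁴)/(D₁+D₂) = 2.394×10⁹ K⁴.

T_s ≈ 221 K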